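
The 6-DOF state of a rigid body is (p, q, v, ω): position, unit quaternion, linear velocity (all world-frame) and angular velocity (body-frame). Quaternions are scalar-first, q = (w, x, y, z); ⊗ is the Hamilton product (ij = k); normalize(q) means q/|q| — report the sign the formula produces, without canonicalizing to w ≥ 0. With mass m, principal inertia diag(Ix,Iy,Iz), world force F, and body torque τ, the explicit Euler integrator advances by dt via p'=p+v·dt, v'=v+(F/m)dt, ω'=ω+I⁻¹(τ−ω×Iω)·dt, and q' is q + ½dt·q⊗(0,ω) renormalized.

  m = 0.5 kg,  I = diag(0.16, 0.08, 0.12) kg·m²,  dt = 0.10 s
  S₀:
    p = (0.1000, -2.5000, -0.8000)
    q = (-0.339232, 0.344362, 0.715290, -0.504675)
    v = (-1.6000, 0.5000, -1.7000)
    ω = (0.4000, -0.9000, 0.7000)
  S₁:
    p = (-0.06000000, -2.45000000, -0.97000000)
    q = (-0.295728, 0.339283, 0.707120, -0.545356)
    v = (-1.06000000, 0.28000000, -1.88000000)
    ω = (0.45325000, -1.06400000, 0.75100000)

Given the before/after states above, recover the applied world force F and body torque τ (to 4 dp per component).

ω₁ − ω₀ = (0.05325000, -0.16400000, 0.05100000)
gyro term ω₀×Iω₀ = (-0.0252, 0.0112, 0.0288)
τ = I·(Δω/dt) + ω₀×(Iω₀) = (0.0600, -0.1200, 0.0900)
Δv = v₁−v₀ = (0.54000000, -0.22000000, -0.18000000)
F = m·Δv/dt = (2.7000, -1.1000, -0.9000)

F = (2.7000, -1.1000, -0.9000)
τ = (0.0600, -0.1200, 0.0900)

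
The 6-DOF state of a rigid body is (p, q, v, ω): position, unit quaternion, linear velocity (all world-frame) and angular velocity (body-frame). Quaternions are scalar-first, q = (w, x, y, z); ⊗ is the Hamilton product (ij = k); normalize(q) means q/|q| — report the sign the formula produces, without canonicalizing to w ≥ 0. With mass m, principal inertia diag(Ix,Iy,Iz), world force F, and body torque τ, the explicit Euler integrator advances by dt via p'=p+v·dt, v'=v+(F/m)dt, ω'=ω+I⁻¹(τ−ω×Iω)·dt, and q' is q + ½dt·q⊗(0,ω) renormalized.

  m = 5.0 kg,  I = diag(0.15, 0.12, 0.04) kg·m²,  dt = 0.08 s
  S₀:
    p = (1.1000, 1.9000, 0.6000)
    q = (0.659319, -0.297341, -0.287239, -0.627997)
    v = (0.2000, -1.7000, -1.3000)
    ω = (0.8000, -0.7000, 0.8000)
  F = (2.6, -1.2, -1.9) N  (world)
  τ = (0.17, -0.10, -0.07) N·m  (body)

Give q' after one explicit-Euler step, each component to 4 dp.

q⊗(0,ω) = (0.5392031, -0.1419339, -0.7260481, 0.9653851)
q + ½dt·q⊗(0,ω), renormalized = (0.6799, -0.3026, -0.3158, -0.5885)

q' = (0.6799, -0.3026, -0.3158, -0.5885)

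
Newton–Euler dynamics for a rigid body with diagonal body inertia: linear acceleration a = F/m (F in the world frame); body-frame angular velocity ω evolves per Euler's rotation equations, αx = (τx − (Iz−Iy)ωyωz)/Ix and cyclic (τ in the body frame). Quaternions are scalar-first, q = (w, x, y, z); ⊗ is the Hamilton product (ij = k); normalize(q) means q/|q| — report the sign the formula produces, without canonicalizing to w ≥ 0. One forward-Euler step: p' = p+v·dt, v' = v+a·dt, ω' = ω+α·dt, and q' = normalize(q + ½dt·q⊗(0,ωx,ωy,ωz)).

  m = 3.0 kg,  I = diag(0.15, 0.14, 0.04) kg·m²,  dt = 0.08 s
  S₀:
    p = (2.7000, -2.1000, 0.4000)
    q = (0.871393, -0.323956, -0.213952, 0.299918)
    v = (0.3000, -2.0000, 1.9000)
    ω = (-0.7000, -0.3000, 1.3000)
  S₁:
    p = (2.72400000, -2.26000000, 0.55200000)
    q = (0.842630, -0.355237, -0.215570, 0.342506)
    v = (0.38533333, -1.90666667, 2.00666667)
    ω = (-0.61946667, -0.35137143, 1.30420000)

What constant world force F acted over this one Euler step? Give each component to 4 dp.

F = (3.2000, 3.5000, 4.0000)

Δv = v₁−v₀ = (0.08533333, 0.09333333, 0.10666667)
m·(v₁−v₀)/dt = (3.2000, 3.5000, 4.0000)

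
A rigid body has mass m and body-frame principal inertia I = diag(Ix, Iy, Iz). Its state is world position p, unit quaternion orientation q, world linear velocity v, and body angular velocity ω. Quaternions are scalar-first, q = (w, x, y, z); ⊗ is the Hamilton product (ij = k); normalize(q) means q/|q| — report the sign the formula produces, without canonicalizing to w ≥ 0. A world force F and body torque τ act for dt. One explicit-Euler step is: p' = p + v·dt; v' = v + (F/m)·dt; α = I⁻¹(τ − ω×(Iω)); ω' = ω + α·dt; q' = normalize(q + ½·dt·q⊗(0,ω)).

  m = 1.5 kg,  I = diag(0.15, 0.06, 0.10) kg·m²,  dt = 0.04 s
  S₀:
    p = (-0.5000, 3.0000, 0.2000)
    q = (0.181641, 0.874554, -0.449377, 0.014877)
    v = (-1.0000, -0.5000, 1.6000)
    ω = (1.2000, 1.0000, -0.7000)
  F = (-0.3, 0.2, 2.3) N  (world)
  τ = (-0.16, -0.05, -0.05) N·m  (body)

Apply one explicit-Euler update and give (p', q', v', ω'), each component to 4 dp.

p' = (-0.5400, 2.9800, 0.2640)
q' = (0.1697, 0.8844, -0.4329, 0.0406)
v' = (-1.0080, -0.4947, 1.6613)
ω' = (1.1648, 0.9947, -0.6768)

a = (-0.2000, 0.1333, 1.5333)
p + v·dt = (-0.5400, 2.9800, 0.2640)
v' = v + a·dt = (-1.0080, -0.4947, 1.6613)
α = I⁻¹(τ − ω×Iω) = (-0.8800, -0.1333, 0.5800)
new body rate ω' = (1.1648, 0.9947, -0.6768)
q⊗(0,ω) = (-0.5896739, 0.5176561, 0.8116812, 1.2866577)
q + ½dt·q⊗(0,ω), renormalized = (0.1697, 0.8844, -0.4329, 0.0406)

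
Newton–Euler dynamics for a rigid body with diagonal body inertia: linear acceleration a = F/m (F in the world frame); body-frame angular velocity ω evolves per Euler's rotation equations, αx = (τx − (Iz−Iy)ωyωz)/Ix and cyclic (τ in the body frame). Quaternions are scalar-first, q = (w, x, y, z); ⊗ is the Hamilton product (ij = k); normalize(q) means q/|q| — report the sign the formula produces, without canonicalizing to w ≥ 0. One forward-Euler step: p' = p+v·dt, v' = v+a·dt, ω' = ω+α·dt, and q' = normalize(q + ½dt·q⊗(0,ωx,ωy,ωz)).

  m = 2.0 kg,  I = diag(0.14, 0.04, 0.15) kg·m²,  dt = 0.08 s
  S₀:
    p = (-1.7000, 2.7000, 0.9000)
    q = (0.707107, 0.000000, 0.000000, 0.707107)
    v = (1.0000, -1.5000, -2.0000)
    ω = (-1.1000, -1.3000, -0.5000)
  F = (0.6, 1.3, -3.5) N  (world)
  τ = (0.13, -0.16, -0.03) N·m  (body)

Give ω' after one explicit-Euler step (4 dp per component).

(τ − ω×Iω)/I = (0.4179, -3.8625, 0.7533)
ω' = ω + α·dt = (-1.0666, -1.6090, -0.4397)

ω' = (-1.0666, -1.6090, -0.4397)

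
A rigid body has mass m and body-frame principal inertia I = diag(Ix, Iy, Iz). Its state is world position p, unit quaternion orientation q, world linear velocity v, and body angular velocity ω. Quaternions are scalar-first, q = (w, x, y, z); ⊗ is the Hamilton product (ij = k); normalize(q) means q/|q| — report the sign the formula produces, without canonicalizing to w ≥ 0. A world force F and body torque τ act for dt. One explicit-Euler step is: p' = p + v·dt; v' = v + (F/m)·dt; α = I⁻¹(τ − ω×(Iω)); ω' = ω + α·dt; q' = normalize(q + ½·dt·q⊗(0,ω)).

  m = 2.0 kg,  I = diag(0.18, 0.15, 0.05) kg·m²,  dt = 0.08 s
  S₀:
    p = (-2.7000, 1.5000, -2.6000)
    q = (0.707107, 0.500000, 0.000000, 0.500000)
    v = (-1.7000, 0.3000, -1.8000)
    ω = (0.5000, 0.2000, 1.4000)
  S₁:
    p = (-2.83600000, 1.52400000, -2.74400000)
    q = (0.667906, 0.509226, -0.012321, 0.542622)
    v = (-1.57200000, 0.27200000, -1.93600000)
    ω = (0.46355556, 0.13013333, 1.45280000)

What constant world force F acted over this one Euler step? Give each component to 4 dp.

velocity change Δv = (0.12800000, -0.02800000, -0.13600000)
applied force F = (3.2000, -0.7000, -3.4000)

F = (3.2000, -0.7000, -3.4000)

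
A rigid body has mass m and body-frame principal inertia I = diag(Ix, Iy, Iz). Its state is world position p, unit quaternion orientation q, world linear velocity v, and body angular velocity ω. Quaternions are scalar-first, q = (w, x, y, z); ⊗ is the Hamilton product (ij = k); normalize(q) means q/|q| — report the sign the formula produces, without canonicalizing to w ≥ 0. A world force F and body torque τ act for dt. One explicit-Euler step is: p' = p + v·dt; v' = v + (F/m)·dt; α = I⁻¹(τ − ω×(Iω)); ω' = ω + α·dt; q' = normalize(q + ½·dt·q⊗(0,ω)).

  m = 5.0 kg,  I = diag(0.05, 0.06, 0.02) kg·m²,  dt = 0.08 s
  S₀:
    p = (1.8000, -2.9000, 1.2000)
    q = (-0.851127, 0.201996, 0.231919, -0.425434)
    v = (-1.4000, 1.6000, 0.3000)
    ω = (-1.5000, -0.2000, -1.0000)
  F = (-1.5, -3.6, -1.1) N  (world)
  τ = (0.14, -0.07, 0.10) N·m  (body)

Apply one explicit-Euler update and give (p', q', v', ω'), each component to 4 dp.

p' = (1.6880, -2.7720, 1.2240)
q' = (-0.8519, 0.2398, 0.2716, -0.3781)
v' = (-1.4240, 1.5424, 0.2824)
ω' = (-1.2632, -0.3533, -0.6120)

linear accel F/m = (-0.3000, -0.7200, -0.2200)
p' = p + v·dt = (1.6880, -2.7720, 1.2240)
new velocity v' = (-1.4240, 1.5424, 0.2824)
angular accel α = (2.9600, -1.9167, 4.8500)
ω + α·dt = (-1.2632, -0.3533, -0.6120)
q⊗(0,ω) = (-0.0760562, 0.9596847, 1.0103724, 1.1586063)
q' = normalize(q + ½dt·q⊗(0,ω)) = (-0.8519, 0.2398, 0.2716, -0.3781)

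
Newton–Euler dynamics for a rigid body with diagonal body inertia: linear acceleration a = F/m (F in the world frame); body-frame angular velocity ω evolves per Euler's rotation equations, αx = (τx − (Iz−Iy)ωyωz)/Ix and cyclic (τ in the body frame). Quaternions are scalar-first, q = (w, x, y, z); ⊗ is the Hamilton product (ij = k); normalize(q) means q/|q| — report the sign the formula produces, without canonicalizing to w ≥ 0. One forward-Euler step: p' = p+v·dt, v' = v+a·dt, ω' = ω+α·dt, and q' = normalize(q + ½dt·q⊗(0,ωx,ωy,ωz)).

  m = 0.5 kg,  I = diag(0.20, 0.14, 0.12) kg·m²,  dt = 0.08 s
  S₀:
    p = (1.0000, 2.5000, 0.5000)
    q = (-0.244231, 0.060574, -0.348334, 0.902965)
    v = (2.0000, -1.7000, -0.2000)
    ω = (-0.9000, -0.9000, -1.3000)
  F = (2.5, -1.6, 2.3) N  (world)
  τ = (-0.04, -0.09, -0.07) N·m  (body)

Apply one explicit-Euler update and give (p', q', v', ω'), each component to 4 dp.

p' = (1.1600, 2.3640, 0.4840)
q' = (-0.2071, 0.1197, -0.3679, 0.8986)
v' = (2.4000, -1.9560, 0.1680)
ω' = (-0.9066, -1.0049, -1.3143)

p' = p + v·dt = (1.1600, 2.3640, 0.4840)
v + (F/m)dt = (2.4000, -1.9560, 0.1680)
(τ − ω×Iω)/I = (-0.0830, -1.3114, -0.1783)
ω' = ω + α·dt = (-0.9066, -1.0049, -1.3143)
Hamilton product q⊗(0,ω) = (0.9148705, 1.4853106, -0.5141144, -0.0505169)
updated quaternion q' = (-0.2071, 0.1197, -0.3679, 0.8986)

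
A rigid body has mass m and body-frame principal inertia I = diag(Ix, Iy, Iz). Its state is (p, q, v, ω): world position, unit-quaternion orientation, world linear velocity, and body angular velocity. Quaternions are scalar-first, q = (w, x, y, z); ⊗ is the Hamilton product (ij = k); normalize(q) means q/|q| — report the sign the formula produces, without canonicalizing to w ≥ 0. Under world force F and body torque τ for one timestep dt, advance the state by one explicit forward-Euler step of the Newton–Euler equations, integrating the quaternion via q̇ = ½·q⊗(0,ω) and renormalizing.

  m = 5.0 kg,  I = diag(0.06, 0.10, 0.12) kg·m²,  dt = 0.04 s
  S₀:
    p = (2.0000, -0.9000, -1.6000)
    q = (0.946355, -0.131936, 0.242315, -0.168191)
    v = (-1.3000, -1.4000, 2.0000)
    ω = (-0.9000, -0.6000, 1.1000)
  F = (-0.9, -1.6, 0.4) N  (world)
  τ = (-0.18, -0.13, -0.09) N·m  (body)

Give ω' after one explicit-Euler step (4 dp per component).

precession coupling ω×(Iω) = (-0.0132, 0.0594, 0.0216)
(τ − ω×Iω)/I = (-2.7800, -1.8940, -0.9300)
ω' = ω + α·dt = (-1.0112, -0.6758, 1.0628)

ω' = (-1.0112, -0.6758, 1.0628)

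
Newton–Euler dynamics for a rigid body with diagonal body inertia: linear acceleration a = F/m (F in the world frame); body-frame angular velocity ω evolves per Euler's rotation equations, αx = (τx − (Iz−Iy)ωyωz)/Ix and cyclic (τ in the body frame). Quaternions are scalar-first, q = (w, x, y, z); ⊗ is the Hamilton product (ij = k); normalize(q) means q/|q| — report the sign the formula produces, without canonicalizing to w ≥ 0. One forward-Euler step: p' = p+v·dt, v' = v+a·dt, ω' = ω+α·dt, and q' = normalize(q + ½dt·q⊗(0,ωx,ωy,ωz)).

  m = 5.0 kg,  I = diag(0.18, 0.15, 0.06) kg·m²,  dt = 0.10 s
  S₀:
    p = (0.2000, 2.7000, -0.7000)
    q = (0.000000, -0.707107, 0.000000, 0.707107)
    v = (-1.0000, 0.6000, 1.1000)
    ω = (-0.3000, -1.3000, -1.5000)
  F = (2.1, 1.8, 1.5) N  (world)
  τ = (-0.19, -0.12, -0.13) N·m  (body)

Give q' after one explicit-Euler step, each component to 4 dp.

2q̇ = q⊗(0,ω) = (0.8485284, 0.9192391, -1.2727926, 0.9192391)
updated quaternion q' = (0.0422, -0.6578, -0.0633, 0.7493)

q' = (0.0422, -0.6578, -0.0633, 0.7493)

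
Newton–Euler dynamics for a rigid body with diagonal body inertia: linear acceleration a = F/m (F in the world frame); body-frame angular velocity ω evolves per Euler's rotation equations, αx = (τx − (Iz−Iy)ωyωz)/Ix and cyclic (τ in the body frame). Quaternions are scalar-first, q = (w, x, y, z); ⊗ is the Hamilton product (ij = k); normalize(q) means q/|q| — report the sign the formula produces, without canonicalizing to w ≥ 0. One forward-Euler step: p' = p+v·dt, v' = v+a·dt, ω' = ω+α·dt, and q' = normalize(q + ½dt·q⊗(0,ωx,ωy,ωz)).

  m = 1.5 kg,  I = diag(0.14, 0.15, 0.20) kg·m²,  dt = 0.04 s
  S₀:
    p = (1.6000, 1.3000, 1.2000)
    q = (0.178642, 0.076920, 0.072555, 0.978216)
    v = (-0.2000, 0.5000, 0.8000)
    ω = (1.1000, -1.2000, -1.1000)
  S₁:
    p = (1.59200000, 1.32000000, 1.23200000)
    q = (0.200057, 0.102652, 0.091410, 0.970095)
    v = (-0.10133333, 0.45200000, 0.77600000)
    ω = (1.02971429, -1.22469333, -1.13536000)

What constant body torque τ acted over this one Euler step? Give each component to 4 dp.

τ = (-0.1800, -0.0200, -0.1900)

rate change Δω = (-0.07028571, -0.02469333, -0.03536000)
applied torque τ = (-0.1800, -0.0200, -0.1900)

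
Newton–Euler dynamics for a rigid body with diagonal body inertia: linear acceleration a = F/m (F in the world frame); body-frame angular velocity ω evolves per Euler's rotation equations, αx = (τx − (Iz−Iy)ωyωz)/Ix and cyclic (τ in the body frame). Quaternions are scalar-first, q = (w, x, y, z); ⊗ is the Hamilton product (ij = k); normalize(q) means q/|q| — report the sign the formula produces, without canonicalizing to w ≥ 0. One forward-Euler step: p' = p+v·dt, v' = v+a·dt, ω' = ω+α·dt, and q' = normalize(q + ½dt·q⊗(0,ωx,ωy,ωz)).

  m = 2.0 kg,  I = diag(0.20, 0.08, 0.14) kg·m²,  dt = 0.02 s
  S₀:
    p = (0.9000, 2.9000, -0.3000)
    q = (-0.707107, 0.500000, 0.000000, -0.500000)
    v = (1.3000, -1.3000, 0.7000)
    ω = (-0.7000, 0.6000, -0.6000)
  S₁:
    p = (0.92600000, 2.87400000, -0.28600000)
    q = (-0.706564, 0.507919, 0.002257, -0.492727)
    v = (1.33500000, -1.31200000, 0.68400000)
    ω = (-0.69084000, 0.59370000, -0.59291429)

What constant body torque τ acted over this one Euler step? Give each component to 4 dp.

Δω = ω₁−ω₀ = (0.00916000, -0.00630000, 0.00708571)
ω₀×(Iω₀) = (-0.0216, 0.0252, 0.0504)
applied torque τ = (0.0700, 0.0000, 0.1000)

τ = (0.0700, 0.0000, 0.1000)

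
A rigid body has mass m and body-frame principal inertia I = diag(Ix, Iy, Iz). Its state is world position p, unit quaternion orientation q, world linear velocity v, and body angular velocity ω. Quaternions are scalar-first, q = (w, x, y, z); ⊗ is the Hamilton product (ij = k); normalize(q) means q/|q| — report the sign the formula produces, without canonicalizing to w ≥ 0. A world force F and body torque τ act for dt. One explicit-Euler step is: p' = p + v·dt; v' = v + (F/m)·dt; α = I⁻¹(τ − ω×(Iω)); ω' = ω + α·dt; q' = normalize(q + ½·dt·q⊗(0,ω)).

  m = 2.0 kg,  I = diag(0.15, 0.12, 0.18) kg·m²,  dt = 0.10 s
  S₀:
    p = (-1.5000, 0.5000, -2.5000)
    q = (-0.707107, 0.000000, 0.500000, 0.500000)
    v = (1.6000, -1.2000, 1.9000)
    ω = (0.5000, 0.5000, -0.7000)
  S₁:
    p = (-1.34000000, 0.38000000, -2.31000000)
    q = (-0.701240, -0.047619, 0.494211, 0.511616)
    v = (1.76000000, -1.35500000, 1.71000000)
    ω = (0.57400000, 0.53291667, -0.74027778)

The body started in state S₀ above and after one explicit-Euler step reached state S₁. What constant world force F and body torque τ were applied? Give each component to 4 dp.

F = (3.2000, -3.1000, -3.8000)
τ = (0.0900, 0.0500, -0.0800)

ω₁ − ω₀ = (0.07400000, 0.03291667, -0.04027778)
gyro term ω₀×Iω₀ = (-0.0210, 0.0105, -0.0075)
τ = I·(Δω/dt) + ω₀×(Iω₀) = (0.0900, 0.0500, -0.0800)
v₁ − v₀ = (0.16000000, -0.15500000, -0.19000000)
m·(v₁−v₀)/dt = (3.2000, -3.1000, -3.8000)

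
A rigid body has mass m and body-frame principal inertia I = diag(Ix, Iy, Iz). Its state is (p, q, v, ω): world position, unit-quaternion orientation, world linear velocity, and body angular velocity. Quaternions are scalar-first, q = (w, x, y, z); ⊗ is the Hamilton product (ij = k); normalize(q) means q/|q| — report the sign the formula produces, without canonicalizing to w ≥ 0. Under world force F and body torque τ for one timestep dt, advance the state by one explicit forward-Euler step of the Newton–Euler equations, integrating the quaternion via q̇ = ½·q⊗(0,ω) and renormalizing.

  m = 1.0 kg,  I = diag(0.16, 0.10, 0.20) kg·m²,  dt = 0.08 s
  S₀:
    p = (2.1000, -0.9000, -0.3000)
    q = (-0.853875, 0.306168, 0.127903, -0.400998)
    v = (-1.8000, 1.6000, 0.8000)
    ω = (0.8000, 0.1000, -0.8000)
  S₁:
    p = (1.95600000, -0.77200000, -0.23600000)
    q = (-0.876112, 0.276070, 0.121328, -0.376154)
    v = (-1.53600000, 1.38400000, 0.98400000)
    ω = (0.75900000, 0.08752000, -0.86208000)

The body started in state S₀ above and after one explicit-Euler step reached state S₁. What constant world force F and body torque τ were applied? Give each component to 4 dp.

F = (3.3000, -2.7000, 2.3000)
τ = (-0.0900, 0.0100, -0.1600)

v₁ − v₀ = (0.26400000, -0.21600000, 0.18400000)
F = m·Δv/dt = (3.3000, -2.7000, 2.3000)
ω₁ − ω₀ = (-0.04100000, -0.01248000, -0.06208000)
I·α + gyro = (-0.0900, 0.0100, -0.1600)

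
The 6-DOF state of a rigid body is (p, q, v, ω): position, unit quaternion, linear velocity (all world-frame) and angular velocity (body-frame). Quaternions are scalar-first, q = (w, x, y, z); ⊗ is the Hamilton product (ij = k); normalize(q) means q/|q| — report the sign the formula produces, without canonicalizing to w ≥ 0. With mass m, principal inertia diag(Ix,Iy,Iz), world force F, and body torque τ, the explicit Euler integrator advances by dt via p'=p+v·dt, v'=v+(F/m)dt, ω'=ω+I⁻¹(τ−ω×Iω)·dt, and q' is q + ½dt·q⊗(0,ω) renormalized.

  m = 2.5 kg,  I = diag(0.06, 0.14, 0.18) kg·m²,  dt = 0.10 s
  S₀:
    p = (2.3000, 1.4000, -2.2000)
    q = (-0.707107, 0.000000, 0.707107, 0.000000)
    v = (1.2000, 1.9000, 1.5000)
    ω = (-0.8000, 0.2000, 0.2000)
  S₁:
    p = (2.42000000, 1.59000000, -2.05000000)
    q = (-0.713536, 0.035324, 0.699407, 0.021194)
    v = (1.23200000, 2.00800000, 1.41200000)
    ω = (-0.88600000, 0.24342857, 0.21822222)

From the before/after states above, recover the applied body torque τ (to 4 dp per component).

τ = (-0.0500, 0.0800, 0.0200)

Δω = ω₁−ω₀ = (-0.08600000, 0.04342857, 0.01822222)
ω₀×(Iω₀) = (0.0016, 0.0192, -0.0128)
I·α + gyro = (-0.0500, 0.0800, 0.0200)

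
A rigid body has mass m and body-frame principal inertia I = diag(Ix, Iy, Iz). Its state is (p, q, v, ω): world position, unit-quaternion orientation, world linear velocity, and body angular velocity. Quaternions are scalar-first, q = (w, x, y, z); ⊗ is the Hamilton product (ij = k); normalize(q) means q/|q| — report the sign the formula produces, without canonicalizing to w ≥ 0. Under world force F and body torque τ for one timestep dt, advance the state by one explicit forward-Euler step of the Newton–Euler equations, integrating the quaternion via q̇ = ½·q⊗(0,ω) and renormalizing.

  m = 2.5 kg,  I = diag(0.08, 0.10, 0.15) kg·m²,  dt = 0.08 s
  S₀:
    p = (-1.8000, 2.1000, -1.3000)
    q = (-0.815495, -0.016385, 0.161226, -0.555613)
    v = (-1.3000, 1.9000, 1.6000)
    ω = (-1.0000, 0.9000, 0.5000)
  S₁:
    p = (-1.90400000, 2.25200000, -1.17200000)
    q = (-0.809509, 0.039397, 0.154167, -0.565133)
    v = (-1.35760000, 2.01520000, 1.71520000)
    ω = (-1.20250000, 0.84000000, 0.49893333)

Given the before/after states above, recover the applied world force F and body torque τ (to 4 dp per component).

F = (-1.8000, 3.6000, 3.6000)
τ = (-0.1800, -0.0400, -0.0200)

velocity change Δv = (-0.05760000, 0.11520000, 0.11520000)
m·(v₁−v₀)/dt = (-1.8000, 3.6000, 3.6000)
Δω = ω₁−ω₀ = (-0.20250000, -0.06000000, -0.00106667)
precession coupling = (0.0225, 0.0350, -0.0180)
τ = I·(Δω/dt) + ω₀×(Iω₀) = (-0.1800, -0.0400, -0.0200)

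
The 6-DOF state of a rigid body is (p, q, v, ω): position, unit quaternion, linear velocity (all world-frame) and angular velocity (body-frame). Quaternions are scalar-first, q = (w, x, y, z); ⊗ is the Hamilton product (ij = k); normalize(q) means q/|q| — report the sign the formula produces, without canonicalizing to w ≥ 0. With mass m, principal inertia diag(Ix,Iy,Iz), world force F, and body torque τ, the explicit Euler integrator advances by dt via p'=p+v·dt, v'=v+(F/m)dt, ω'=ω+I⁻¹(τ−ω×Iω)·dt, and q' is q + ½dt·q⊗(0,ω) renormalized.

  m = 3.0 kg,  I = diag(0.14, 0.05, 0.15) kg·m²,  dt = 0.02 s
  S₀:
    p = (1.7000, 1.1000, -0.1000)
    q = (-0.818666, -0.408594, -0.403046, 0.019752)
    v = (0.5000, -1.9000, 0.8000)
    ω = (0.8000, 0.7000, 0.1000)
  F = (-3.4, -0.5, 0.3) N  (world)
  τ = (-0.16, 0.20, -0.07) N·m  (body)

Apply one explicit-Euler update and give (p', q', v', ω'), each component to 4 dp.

p' = (1.7100, 1.0620, -0.0840)
q' = (-0.8125, -0.4157, -0.4082, 0.0193)
v' = (0.4773, -1.9033, 0.8020)
ω' = (0.7761, 0.7803, 0.0974)

a = (-1.1333, -0.1667, 0.1000)
p + v·dt = (1.7100, 1.0620, -0.0840)
v + (F/m)dt = (0.4773, -1.9033, 0.8020)
α = I⁻¹(τ − ω×Iω) = (-1.1929, 4.0160, -0.1307)
new body rate ω' = (0.7761, 0.7803, 0.0974)
2q̇ = q⊗(0,ω) = (0.6070322, -0.7090638, -0.5164052, -0.0454456)
q' = normalize(q + ½dt·q⊗(0,ω)) = (-0.8125, -0.4157, -0.4082, 0.0193)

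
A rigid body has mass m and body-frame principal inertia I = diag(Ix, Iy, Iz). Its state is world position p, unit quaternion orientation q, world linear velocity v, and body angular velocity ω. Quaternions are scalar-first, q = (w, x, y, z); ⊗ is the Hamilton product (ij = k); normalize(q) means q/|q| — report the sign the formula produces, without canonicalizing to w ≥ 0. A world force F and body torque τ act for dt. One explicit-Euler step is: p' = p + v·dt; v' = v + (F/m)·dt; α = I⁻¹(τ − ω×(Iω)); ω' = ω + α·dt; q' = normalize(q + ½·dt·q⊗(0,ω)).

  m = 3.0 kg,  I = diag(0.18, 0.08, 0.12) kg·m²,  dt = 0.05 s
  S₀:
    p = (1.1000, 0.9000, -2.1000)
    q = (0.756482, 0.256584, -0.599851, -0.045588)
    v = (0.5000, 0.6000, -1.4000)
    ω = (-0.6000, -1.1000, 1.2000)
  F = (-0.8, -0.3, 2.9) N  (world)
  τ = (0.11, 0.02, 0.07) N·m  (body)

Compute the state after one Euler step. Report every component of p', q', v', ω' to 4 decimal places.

p' = (1.1250, 0.9300, -2.1700)
q' = (0.7445, 0.2258, -0.6271, -0.0389)
v' = (0.4867, 0.5950, -1.3517)
ω' = (-0.5548, -1.0605, 1.2567)

ω×(Iω) gyroscopic = (-0.0528, -0.0432, -0.0660)
(τ − ω×Iω)/I = (0.9044, 0.7900, 1.1333)
ω + α·dt = (-0.5548, -1.0605, 1.2567)
2q̇ = q⊗(0,ω) = (-0.4511801, -1.2238572, -1.1126782, 0.2656254)
q + ½dt·q⊗(0,ω), renormalized = (0.7445, 0.2258, -0.6271, -0.0389)
linear accel F/m = (-0.2667, -0.1000, 0.9667)
p' = p + v·dt = (1.1250, 0.9300, -2.1700)
v' = v + a·dt = (0.4867, 0.5950, -1.3517)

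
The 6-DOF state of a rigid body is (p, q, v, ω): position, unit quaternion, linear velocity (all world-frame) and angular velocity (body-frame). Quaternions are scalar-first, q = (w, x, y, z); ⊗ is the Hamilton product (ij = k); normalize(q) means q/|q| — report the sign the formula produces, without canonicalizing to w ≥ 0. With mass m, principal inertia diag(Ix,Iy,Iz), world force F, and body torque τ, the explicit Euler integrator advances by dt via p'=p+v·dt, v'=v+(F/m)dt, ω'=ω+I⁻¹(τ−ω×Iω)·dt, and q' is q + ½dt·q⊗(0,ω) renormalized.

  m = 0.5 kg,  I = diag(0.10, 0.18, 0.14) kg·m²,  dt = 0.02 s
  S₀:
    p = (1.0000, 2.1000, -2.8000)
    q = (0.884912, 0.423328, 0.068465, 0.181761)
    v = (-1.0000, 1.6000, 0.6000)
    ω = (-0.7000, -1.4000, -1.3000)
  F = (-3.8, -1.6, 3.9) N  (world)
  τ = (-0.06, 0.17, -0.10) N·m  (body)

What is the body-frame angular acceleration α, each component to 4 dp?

ω×(Iω) gyroscopic = (-0.0728, -0.0364, 0.0784)
(τ − ω×Iω)/I = (0.1280, 1.1467, -1.2743)

α = (0.1280, 1.1467, -1.2743)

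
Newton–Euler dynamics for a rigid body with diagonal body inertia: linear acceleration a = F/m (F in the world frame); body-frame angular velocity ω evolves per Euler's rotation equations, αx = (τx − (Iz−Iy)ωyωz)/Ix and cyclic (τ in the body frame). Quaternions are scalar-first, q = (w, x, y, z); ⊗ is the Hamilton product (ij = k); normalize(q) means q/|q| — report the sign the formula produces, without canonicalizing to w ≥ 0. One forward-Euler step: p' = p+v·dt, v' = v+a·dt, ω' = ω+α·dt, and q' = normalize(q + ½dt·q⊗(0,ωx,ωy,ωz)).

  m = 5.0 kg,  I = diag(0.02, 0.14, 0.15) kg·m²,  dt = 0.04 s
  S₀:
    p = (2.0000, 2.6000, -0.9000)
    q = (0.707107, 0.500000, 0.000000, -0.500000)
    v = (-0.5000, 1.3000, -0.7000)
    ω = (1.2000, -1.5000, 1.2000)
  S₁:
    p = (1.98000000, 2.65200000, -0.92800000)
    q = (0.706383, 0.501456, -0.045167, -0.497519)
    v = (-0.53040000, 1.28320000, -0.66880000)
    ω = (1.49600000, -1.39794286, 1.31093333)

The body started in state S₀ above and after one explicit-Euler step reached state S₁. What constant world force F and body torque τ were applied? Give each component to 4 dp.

Δv = v₁−v₀ = (-0.03040000, -0.01680000, 0.03120000)
m·(v₁−v₀)/dt = (-3.8000, -2.1000, 3.9000)
Δω = ω₁−ω₀ = (0.29600000, 0.10205714, 0.11093333)
applied torque τ = (0.1300, 0.1700, 0.2000)

F = (-3.8000, -2.1000, 3.9000)
τ = (0.1300, 0.1700, 0.2000)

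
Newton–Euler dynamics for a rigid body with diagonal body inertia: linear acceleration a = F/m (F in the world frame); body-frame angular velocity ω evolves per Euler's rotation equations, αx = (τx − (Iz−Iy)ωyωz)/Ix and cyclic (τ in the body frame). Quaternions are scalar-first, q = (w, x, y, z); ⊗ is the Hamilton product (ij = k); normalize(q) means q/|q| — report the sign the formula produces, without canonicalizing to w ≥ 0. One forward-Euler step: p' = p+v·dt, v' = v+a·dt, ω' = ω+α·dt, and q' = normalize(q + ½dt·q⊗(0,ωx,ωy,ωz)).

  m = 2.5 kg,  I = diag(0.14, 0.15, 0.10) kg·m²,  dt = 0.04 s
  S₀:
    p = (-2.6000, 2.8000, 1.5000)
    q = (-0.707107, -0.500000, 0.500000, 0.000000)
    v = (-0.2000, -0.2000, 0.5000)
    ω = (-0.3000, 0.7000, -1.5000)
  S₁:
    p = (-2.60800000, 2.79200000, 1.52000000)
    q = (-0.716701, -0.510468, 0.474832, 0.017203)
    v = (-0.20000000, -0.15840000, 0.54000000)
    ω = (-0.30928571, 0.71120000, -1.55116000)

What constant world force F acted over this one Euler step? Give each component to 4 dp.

v₁ − v₀ = (0.00000000, 0.04160000, 0.04000000)
F = m·Δv/dt = (0.0000, 2.6000, 2.5000)

F = (0.0000, 2.6000, 2.5000)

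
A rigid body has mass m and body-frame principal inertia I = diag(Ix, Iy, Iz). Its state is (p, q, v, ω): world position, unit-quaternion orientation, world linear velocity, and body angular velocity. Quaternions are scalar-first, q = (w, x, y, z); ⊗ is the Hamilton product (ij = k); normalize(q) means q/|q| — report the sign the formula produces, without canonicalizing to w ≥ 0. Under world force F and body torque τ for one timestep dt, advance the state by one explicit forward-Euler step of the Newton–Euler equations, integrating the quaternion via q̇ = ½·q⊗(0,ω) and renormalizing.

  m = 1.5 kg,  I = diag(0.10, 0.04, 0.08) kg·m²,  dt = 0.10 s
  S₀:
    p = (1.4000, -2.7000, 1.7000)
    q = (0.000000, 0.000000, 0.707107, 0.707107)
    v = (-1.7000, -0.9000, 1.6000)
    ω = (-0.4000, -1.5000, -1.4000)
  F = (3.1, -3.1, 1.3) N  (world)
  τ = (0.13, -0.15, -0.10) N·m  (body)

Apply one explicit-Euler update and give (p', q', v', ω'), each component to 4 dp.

a = F/m = (2.0667, -2.0667, 0.8667)
p + v·dt = (1.2300, -2.7900, 1.8600)
v' = v + a·dt = (-1.4933, -1.1067, 1.6867)
α = I⁻¹(τ − ω×Iω) = (0.4600, -4.0300, -0.8000)
ω' = ω + α·dt = (-0.3540, -1.9030, -1.4800)
q⊗(0,ω) = (2.0506103, 0.0707107, -0.2828428, 0.2828428)
updated quaternion q' = (0.1020, 0.0035, 0.6892, 0.7173)

p' = (1.2300, -2.7900, 1.8600)
q' = (0.1020, 0.0035, 0.6892, 0.7173)
v' = (-1.4933, -1.1067, 1.6867)
ω' = (-0.3540, -1.9030, -1.4800)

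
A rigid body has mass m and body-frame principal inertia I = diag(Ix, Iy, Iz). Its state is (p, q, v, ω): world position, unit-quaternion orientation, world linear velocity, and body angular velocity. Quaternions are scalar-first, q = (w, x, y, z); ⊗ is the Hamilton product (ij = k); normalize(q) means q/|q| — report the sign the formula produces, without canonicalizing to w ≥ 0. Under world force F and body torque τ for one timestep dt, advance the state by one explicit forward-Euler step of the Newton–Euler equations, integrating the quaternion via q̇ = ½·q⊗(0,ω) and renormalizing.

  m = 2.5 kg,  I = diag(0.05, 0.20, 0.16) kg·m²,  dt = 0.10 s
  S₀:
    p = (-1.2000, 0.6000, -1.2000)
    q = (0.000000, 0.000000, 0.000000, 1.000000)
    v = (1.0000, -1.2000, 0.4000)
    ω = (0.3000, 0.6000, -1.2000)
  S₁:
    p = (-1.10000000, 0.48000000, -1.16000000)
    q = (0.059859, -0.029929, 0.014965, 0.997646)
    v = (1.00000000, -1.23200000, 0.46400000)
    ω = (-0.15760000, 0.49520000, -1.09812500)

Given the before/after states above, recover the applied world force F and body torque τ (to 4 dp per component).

v₁ − v₀ = (0.00000000, -0.03200000, 0.06400000)
applied force F = (0.0000, -0.8000, 1.6000)
Δω = ω₁−ω₀ = (-0.45760000, -0.10480000, 0.10187500)
I·α + gyro = (-0.2000, -0.1700, 0.1900)

F = (0.0000, -0.8000, 1.6000)
τ = (-0.2000, -0.1700, 0.1900)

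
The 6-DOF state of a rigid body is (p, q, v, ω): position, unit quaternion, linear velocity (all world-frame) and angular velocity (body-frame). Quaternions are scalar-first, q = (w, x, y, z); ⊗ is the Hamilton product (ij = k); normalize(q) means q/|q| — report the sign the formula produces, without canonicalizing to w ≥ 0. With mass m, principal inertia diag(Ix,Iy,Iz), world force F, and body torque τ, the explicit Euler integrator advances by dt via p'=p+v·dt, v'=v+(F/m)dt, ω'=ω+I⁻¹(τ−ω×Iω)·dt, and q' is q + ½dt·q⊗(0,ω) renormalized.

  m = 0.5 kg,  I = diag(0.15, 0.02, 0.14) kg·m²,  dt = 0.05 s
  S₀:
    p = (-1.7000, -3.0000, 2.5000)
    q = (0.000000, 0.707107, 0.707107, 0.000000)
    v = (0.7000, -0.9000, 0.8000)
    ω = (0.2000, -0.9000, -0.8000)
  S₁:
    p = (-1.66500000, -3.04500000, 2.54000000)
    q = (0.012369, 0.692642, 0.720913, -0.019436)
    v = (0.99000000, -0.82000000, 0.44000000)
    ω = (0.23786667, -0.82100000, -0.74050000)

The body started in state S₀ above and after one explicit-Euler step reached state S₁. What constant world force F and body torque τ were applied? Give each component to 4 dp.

F = (2.9000, 0.8000, -3.6000)
τ = (0.2000, 0.0300, 0.1900)

Δω = ω₁−ω₀ = (0.03786667, 0.07900000, 0.05950000)
precession coupling = (0.0864, -0.0016, 0.0234)
applied torque τ = (0.2000, 0.0300, 0.1900)
Δv = v₁−v₀ = (0.29000000, 0.08000000, -0.36000000)
applied force F = (2.9000, 0.8000, -3.6000)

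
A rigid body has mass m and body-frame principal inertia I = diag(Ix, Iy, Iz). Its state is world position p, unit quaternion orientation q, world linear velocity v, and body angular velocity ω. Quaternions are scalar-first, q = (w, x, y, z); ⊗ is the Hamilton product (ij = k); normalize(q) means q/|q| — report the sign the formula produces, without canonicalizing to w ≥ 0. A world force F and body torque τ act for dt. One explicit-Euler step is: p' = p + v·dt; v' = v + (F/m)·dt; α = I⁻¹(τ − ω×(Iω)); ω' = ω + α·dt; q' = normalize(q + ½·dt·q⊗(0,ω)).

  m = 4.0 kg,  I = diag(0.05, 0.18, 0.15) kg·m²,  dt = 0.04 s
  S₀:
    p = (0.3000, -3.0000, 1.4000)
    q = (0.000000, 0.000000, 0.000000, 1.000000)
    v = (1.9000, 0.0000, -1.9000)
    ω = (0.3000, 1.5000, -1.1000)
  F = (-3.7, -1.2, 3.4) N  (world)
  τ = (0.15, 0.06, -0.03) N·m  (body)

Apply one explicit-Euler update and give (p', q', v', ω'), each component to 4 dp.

p' = (0.3760, -3.0000, 1.3240)
q' = (0.0220, -0.0300, 0.0060, 0.9993)
v' = (1.8630, -0.0120, -1.8660)
ω' = (0.3804, 1.5060, -1.1236)

gyro term ω×Iω = (0.0495, 0.0330, 0.0585)
α = I⁻¹(τ − ω×Iω) = (2.0100, 0.1500, -0.5900)
new body rate ω' = (0.3804, 1.5060, -1.1236)
q⊗(0,ω) = (1.1000000, -1.5000000, 0.3000000, 0.0000000)
updated quaternion q' = (0.0220, -0.0300, 0.0060, 0.9993)
new position p' = (0.3760, -3.0000, 1.3240)
new velocity v' = (1.8630, -0.0120, -1.8660)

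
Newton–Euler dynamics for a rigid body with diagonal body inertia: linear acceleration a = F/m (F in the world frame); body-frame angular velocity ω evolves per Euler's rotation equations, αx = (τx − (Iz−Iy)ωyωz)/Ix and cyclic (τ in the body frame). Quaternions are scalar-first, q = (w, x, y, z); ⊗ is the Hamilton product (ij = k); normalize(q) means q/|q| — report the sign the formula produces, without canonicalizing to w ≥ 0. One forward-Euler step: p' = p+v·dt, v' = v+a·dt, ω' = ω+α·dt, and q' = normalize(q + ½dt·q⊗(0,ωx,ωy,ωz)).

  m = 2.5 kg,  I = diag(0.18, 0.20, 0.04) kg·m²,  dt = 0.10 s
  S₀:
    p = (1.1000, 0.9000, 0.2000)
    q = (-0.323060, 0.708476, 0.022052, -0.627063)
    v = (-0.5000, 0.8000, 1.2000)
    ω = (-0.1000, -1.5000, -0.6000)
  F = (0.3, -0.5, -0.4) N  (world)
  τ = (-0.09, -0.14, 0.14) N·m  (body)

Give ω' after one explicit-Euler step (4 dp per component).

ω' = (-0.0700, -1.5742, -0.2575)

(τ − ω×Iω)/I = (0.3000, -0.7420, 3.4250)
new body rate ω' = (-0.0700, -1.5742, -0.2575)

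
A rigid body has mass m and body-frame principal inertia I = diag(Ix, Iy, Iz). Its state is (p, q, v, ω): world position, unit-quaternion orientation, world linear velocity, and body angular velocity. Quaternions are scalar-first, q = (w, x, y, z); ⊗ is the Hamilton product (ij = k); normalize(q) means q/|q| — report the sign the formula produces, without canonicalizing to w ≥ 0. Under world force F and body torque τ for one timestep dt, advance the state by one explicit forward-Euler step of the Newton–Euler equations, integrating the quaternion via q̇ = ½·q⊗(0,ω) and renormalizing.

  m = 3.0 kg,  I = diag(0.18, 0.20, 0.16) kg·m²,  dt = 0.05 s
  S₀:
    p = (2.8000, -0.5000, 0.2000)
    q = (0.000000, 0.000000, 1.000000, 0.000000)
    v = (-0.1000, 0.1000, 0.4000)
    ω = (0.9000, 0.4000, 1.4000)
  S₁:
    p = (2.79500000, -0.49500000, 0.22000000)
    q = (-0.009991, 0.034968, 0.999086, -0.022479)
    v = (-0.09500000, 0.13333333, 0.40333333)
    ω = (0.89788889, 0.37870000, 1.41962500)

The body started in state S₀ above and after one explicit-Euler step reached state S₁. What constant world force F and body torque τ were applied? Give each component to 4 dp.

Δω = ω₁−ω₀ = (-0.00211111, -0.02130000, 0.01962500)
gyro term ω₀×Iω₀ = (-0.0224, 0.0252, 0.0072)
τ = I·(Δω/dt) + ω₀×(Iω₀) = (-0.0300, -0.0600, 0.0700)
Δv = v₁−v₀ = (0.00500000, 0.03333333, 0.00333333)
F = m·Δv/dt = (0.3000, 2.0000, 0.2000)

F = (0.3000, 2.0000, 0.2000)
τ = (-0.0300, -0.0600, 0.0700)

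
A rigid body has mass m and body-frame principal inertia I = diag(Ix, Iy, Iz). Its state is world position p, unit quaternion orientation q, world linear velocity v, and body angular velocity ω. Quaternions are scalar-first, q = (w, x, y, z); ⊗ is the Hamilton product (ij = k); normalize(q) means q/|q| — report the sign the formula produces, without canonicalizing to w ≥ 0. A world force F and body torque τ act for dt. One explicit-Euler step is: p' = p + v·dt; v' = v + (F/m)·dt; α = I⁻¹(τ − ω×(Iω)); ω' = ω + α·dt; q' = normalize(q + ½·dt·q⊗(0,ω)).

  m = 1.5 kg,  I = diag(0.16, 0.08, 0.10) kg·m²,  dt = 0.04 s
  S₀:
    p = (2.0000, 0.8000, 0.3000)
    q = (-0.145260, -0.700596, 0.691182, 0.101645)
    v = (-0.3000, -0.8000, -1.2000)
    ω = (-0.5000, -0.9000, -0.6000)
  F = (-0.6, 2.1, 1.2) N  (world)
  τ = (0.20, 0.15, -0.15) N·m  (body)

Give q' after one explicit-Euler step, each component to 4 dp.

2q̇ = q⊗(0,ω) = (0.3327528, -0.2505987, -0.3404461, 1.0632834)
q + ½dt·q⊗(0,ω), renormalized = (-0.1386, -0.7054, 0.6842, 0.1229)

q' = (-0.1386, -0.7054, 0.6842, 0.1229)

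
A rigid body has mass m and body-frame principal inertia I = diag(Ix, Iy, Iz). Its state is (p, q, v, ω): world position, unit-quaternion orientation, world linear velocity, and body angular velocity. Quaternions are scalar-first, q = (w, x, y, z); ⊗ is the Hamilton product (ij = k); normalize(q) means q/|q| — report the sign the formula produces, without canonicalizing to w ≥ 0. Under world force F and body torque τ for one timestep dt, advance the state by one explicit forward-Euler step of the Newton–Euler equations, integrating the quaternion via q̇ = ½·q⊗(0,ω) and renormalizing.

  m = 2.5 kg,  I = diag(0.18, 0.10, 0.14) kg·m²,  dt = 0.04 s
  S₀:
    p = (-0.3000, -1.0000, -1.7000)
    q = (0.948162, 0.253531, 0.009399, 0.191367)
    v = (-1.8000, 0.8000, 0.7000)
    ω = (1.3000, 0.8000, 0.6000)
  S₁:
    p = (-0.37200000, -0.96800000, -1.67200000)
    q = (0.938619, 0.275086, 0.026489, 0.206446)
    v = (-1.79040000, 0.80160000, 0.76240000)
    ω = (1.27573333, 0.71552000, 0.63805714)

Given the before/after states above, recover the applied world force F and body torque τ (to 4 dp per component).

v₁ − v₀ = (0.00960000, 0.00160000, 0.06240000)
m·(v₁−v₀)/dt = (0.6000, 0.1000, 3.9000)
Δω = ω₁−ω₀ = (-0.02426667, -0.08448000, 0.03805714)
ω₀×(Iω₀) = (0.0192, 0.0312, -0.0832)
I·α + gyro = (-0.0900, -0.1800, 0.0500)

F = (0.6000, 0.1000, 3.9000)
τ = (-0.0900, -0.1800, 0.0500)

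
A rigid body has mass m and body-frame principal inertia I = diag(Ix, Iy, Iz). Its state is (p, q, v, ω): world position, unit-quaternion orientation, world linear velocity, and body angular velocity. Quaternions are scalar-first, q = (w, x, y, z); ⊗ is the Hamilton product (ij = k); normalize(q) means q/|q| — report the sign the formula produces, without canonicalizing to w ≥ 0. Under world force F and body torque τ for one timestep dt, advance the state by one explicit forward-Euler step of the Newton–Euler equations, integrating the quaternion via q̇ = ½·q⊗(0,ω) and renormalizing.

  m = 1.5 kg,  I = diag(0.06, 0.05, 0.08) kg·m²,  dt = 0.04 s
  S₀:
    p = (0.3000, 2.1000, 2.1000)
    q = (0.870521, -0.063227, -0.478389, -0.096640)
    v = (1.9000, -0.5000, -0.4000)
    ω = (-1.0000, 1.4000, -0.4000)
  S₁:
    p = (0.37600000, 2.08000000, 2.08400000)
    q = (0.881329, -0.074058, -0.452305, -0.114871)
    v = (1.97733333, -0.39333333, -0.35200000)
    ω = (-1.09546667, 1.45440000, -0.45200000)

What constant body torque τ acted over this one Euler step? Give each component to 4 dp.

τ = (-0.1600, 0.0600, -0.0900)

Δω = ω₁−ω₀ = (-0.09546667, 0.05440000, -0.05200000)
precession coupling = (-0.0168, -0.0080, 0.0140)
τ = I·(Δω/dt) + ω₀×(Iω₀) = (-0.1600, 0.0600, -0.0900)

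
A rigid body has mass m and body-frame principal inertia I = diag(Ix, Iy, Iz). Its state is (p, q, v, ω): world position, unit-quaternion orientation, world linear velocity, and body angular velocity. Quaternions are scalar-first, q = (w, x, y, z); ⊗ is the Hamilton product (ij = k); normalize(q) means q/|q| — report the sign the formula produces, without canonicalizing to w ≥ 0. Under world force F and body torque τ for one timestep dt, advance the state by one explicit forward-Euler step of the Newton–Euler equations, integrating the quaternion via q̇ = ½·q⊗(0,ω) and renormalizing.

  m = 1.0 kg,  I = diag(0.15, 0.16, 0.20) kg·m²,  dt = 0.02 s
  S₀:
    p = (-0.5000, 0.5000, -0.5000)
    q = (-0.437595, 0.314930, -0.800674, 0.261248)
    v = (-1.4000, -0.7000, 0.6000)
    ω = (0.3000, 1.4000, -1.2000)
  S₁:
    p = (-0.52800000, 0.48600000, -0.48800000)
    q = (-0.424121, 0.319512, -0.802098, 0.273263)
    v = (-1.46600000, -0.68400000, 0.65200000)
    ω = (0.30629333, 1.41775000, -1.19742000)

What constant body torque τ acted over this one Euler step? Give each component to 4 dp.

τ = (-0.0200, 0.1600, 0.0300)

ω₁ − ω₀ = (0.00629333, 0.01775000, 0.00258000)
gyro term ω₀×Iω₀ = (-0.0672, 0.0180, 0.0042)
I·α + gyro = (-0.0200, 0.1600, 0.0300)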